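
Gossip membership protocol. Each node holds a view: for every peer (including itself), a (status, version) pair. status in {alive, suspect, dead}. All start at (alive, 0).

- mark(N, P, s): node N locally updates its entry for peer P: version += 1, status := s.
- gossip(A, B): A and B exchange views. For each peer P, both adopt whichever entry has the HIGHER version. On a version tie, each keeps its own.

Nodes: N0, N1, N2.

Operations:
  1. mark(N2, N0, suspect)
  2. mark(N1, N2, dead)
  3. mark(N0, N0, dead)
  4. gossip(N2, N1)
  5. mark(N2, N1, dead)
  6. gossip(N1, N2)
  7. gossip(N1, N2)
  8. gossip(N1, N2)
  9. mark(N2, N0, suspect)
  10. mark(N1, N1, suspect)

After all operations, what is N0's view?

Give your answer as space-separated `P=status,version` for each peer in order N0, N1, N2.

Answer: N0=dead,1 N1=alive,0 N2=alive,0

Derivation:
Op 1: N2 marks N0=suspect -> (suspect,v1)
Op 2: N1 marks N2=dead -> (dead,v1)
Op 3: N0 marks N0=dead -> (dead,v1)
Op 4: gossip N2<->N1 -> N2.N0=(suspect,v1) N2.N1=(alive,v0) N2.N2=(dead,v1) | N1.N0=(suspect,v1) N1.N1=(alive,v0) N1.N2=(dead,v1)
Op 5: N2 marks N1=dead -> (dead,v1)
Op 6: gossip N1<->N2 -> N1.N0=(suspect,v1) N1.N1=(dead,v1) N1.N2=(dead,v1) | N2.N0=(suspect,v1) N2.N1=(dead,v1) N2.N2=(dead,v1)
Op 7: gossip N1<->N2 -> N1.N0=(suspect,v1) N1.N1=(dead,v1) N1.N2=(dead,v1) | N2.N0=(suspect,v1) N2.N1=(dead,v1) N2.N2=(dead,v1)
Op 8: gossip N1<->N2 -> N1.N0=(suspect,v1) N1.N1=(dead,v1) N1.N2=(dead,v1) | N2.N0=(suspect,v1) N2.N1=(dead,v1) N2.N2=(dead,v1)
Op 9: N2 marks N0=suspect -> (suspect,v2)
Op 10: N1 marks N1=suspect -> (suspect,v2)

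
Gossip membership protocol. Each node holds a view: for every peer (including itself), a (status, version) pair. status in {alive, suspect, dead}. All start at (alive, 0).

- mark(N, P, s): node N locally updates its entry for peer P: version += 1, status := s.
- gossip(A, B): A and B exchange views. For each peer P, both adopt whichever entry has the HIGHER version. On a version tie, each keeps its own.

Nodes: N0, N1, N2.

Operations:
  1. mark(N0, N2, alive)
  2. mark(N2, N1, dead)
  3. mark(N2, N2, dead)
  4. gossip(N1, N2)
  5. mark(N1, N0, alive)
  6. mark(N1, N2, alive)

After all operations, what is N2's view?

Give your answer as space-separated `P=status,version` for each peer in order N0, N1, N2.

Op 1: N0 marks N2=alive -> (alive,v1)
Op 2: N2 marks N1=dead -> (dead,v1)
Op 3: N2 marks N2=dead -> (dead,v1)
Op 4: gossip N1<->N2 -> N1.N0=(alive,v0) N1.N1=(dead,v1) N1.N2=(dead,v1) | N2.N0=(alive,v0) N2.N1=(dead,v1) N2.N2=(dead,v1)
Op 5: N1 marks N0=alive -> (alive,v1)
Op 6: N1 marks N2=alive -> (alive,v2)

Answer: N0=alive,0 N1=dead,1 N2=dead,1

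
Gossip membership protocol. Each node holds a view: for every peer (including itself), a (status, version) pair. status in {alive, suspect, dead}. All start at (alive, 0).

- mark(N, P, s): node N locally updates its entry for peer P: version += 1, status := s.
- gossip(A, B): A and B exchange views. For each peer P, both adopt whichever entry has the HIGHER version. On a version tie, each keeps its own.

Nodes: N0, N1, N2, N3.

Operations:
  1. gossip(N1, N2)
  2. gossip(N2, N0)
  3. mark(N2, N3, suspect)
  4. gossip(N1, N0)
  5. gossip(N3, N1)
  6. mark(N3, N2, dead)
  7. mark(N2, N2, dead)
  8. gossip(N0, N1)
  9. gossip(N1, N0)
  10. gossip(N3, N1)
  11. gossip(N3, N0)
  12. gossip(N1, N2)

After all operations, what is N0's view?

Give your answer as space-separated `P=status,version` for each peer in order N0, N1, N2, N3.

Op 1: gossip N1<->N2 -> N1.N0=(alive,v0) N1.N1=(alive,v0) N1.N2=(alive,v0) N1.N3=(alive,v0) | N2.N0=(alive,v0) N2.N1=(alive,v0) N2.N2=(alive,v0) N2.N3=(alive,v0)
Op 2: gossip N2<->N0 -> N2.N0=(alive,v0) N2.N1=(alive,v0) N2.N2=(alive,v0) N2.N3=(alive,v0) | N0.N0=(alive,v0) N0.N1=(alive,v0) N0.N2=(alive,v0) N0.N3=(alive,v0)
Op 3: N2 marks N3=suspect -> (suspect,v1)
Op 4: gossip N1<->N0 -> N1.N0=(alive,v0) N1.N1=(alive,v0) N1.N2=(alive,v0) N1.N3=(alive,v0) | N0.N0=(alive,v0) N0.N1=(alive,v0) N0.N2=(alive,v0) N0.N3=(alive,v0)
Op 5: gossip N3<->N1 -> N3.N0=(alive,v0) N3.N1=(alive,v0) N3.N2=(alive,v0) N3.N3=(alive,v0) | N1.N0=(alive,v0) N1.N1=(alive,v0) N1.N2=(alive,v0) N1.N3=(alive,v0)
Op 6: N3 marks N2=dead -> (dead,v1)
Op 7: N2 marks N2=dead -> (dead,v1)
Op 8: gossip N0<->N1 -> N0.N0=(alive,v0) N0.N1=(alive,v0) N0.N2=(alive,v0) N0.N3=(alive,v0) | N1.N0=(alive,v0) N1.N1=(alive,v0) N1.N2=(alive,v0) N1.N3=(alive,v0)
Op 9: gossip N1<->N0 -> N1.N0=(alive,v0) N1.N1=(alive,v0) N1.N2=(alive,v0) N1.N3=(alive,v0) | N0.N0=(alive,v0) N0.N1=(alive,v0) N0.N2=(alive,v0) N0.N3=(alive,v0)
Op 10: gossip N3<->N1 -> N3.N0=(alive,v0) N3.N1=(alive,v0) N3.N2=(dead,v1) N3.N3=(alive,v0) | N1.N0=(alive,v0) N1.N1=(alive,v0) N1.N2=(dead,v1) N1.N3=(alive,v0)
Op 11: gossip N3<->N0 -> N3.N0=(alive,v0) N3.N1=(alive,v0) N3.N2=(dead,v1) N3.N3=(alive,v0) | N0.N0=(alive,v0) N0.N1=(alive,v0) N0.N2=(dead,v1) N0.N3=(alive,v0)
Op 12: gossip N1<->N2 -> N1.N0=(alive,v0) N1.N1=(alive,v0) N1.N2=(dead,v1) N1.N3=(suspect,v1) | N2.N0=(alive,v0) N2.N1=(alive,v0) N2.N2=(dead,v1) N2.N3=(suspect,v1)

Answer: N0=alive,0 N1=alive,0 N2=dead,1 N3=alive,0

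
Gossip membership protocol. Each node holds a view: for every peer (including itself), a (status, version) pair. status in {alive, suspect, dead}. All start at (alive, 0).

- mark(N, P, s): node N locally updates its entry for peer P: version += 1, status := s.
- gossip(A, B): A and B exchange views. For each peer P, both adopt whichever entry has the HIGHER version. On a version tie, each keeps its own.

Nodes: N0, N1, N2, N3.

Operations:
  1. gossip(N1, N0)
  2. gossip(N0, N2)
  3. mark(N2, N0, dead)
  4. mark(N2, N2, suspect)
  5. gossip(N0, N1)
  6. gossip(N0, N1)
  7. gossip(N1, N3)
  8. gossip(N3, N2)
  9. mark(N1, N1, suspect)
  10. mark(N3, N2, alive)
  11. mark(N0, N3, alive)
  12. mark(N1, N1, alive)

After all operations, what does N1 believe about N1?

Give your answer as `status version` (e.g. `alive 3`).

Answer: alive 2

Derivation:
Op 1: gossip N1<->N0 -> N1.N0=(alive,v0) N1.N1=(alive,v0) N1.N2=(alive,v0) N1.N3=(alive,v0) | N0.N0=(alive,v0) N0.N1=(alive,v0) N0.N2=(alive,v0) N0.N3=(alive,v0)
Op 2: gossip N0<->N2 -> N0.N0=(alive,v0) N0.N1=(alive,v0) N0.N2=(alive,v0) N0.N3=(alive,v0) | N2.N0=(alive,v0) N2.N1=(alive,v0) N2.N2=(alive,v0) N2.N3=(alive,v0)
Op 3: N2 marks N0=dead -> (dead,v1)
Op 4: N2 marks N2=suspect -> (suspect,v1)
Op 5: gossip N0<->N1 -> N0.N0=(alive,v0) N0.N1=(alive,v0) N0.N2=(alive,v0) N0.N3=(alive,v0) | N1.N0=(alive,v0) N1.N1=(alive,v0) N1.N2=(alive,v0) N1.N3=(alive,v0)
Op 6: gossip N0<->N1 -> N0.N0=(alive,v0) N0.N1=(alive,v0) N0.N2=(alive,v0) N0.N3=(alive,v0) | N1.N0=(alive,v0) N1.N1=(alive,v0) N1.N2=(alive,v0) N1.N3=(alive,v0)
Op 7: gossip N1<->N3 -> N1.N0=(alive,v0) N1.N1=(alive,v0) N1.N2=(alive,v0) N1.N3=(alive,v0) | N3.N0=(alive,v0) N3.N1=(alive,v0) N3.N2=(alive,v0) N3.N3=(alive,v0)
Op 8: gossip N3<->N2 -> N3.N0=(dead,v1) N3.N1=(alive,v0) N3.N2=(suspect,v1) N3.N3=(alive,v0) | N2.N0=(dead,v1) N2.N1=(alive,v0) N2.N2=(suspect,v1) N2.N3=(alive,v0)
Op 9: N1 marks N1=suspect -> (suspect,v1)
Op 10: N3 marks N2=alive -> (alive,v2)
Op 11: N0 marks N3=alive -> (alive,v1)
Op 12: N1 marks N1=alive -> (alive,v2)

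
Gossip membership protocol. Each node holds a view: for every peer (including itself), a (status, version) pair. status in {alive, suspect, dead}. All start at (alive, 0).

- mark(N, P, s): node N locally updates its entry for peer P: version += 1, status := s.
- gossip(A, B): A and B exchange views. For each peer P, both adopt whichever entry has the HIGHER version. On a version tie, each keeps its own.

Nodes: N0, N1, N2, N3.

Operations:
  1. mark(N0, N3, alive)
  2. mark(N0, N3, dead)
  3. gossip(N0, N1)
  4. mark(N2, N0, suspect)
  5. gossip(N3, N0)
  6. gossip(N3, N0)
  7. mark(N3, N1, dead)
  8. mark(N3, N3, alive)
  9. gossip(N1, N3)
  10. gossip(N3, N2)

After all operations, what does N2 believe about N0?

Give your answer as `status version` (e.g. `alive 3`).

Answer: suspect 1

Derivation:
Op 1: N0 marks N3=alive -> (alive,v1)
Op 2: N0 marks N3=dead -> (dead,v2)
Op 3: gossip N0<->N1 -> N0.N0=(alive,v0) N0.N1=(alive,v0) N0.N2=(alive,v0) N0.N3=(dead,v2) | N1.N0=(alive,v0) N1.N1=(alive,v0) N1.N2=(alive,v0) N1.N3=(dead,v2)
Op 4: N2 marks N0=suspect -> (suspect,v1)
Op 5: gossip N3<->N0 -> N3.N0=(alive,v0) N3.N1=(alive,v0) N3.N2=(alive,v0) N3.N3=(dead,v2) | N0.N0=(alive,v0) N0.N1=(alive,v0) N0.N2=(alive,v0) N0.N3=(dead,v2)
Op 6: gossip N3<->N0 -> N3.N0=(alive,v0) N3.N1=(alive,v0) N3.N2=(alive,v0) N3.N3=(dead,v2) | N0.N0=(alive,v0) N0.N1=(alive,v0) N0.N2=(alive,v0) N0.N3=(dead,v2)
Op 7: N3 marks N1=dead -> (dead,v1)
Op 8: N3 marks N3=alive -> (alive,v3)
Op 9: gossip N1<->N3 -> N1.N0=(alive,v0) N1.N1=(dead,v1) N1.N2=(alive,v0) N1.N3=(alive,v3) | N3.N0=(alive,v0) N3.N1=(dead,v1) N3.N2=(alive,v0) N3.N3=(alive,v3)
Op 10: gossip N3<->N2 -> N3.N0=(suspect,v1) N3.N1=(dead,v1) N3.N2=(alive,v0) N3.N3=(alive,v3) | N2.N0=(suspect,v1) N2.N1=(dead,v1) N2.N2=(alive,v0) N2.N3=(alive,v3)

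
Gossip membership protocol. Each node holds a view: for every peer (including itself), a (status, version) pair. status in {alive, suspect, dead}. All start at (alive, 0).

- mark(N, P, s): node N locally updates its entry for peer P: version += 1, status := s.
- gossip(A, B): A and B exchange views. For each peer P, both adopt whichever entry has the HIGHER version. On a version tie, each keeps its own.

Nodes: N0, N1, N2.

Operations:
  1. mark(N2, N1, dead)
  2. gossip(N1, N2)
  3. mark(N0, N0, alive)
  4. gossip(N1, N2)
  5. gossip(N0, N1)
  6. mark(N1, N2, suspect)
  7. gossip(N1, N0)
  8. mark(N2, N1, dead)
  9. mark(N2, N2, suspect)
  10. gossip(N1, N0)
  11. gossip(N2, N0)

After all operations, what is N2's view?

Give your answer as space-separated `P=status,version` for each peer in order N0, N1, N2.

Answer: N0=alive,1 N1=dead,2 N2=suspect,1

Derivation:
Op 1: N2 marks N1=dead -> (dead,v1)
Op 2: gossip N1<->N2 -> N1.N0=(alive,v0) N1.N1=(dead,v1) N1.N2=(alive,v0) | N2.N0=(alive,v0) N2.N1=(dead,v1) N2.N2=(alive,v0)
Op 3: N0 marks N0=alive -> (alive,v1)
Op 4: gossip N1<->N2 -> N1.N0=(alive,v0) N1.N1=(dead,v1) N1.N2=(alive,v0) | N2.N0=(alive,v0) N2.N1=(dead,v1) N2.N2=(alive,v0)
Op 5: gossip N0<->N1 -> N0.N0=(alive,v1) N0.N1=(dead,v1) N0.N2=(alive,v0) | N1.N0=(alive,v1) N1.N1=(dead,v1) N1.N2=(alive,v0)
Op 6: N1 marks N2=suspect -> (suspect,v1)
Op 7: gossip N1<->N0 -> N1.N0=(alive,v1) N1.N1=(dead,v1) N1.N2=(suspect,v1) | N0.N0=(alive,v1) N0.N1=(dead,v1) N0.N2=(suspect,v1)
Op 8: N2 marks N1=dead -> (dead,v2)
Op 9: N2 marks N2=suspect -> (suspect,v1)
Op 10: gossip N1<->N0 -> N1.N0=(alive,v1) N1.N1=(dead,v1) N1.N2=(suspect,v1) | N0.N0=(alive,v1) N0.N1=(dead,v1) N0.N2=(suspect,v1)
Op 11: gossip N2<->N0 -> N2.N0=(alive,v1) N2.N1=(dead,v2) N2.N2=(suspect,v1) | N0.N0=(alive,v1) N0.N1=(dead,v2) N0.N2=(suspect,v1)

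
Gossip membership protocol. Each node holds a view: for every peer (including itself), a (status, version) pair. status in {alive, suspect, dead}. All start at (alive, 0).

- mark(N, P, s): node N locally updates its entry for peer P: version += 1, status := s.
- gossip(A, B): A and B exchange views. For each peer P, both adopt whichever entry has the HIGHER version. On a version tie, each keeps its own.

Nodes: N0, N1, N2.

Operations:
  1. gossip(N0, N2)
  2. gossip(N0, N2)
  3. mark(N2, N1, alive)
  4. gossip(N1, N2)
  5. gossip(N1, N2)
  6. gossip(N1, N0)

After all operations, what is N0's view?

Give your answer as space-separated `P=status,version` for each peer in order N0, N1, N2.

Answer: N0=alive,0 N1=alive,1 N2=alive,0

Derivation:
Op 1: gossip N0<->N2 -> N0.N0=(alive,v0) N0.N1=(alive,v0) N0.N2=(alive,v0) | N2.N0=(alive,v0) N2.N1=(alive,v0) N2.N2=(alive,v0)
Op 2: gossip N0<->N2 -> N0.N0=(alive,v0) N0.N1=(alive,v0) N0.N2=(alive,v0) | N2.N0=(alive,v0) N2.N1=(alive,v0) N2.N2=(alive,v0)
Op 3: N2 marks N1=alive -> (alive,v1)
Op 4: gossip N1<->N2 -> N1.N0=(alive,v0) N1.N1=(alive,v1) N1.N2=(alive,v0) | N2.N0=(alive,v0) N2.N1=(alive,v1) N2.N2=(alive,v0)
Op 5: gossip N1<->N2 -> N1.N0=(alive,v0) N1.N1=(alive,v1) N1.N2=(alive,v0) | N2.N0=(alive,v0) N2.N1=(alive,v1) N2.N2=(alive,v0)
Op 6: gossip N1<->N0 -> N1.N0=(alive,v0) N1.N1=(alive,v1) N1.N2=(alive,v0) | N0.N0=(alive,v0) N0.N1=(alive,v1) N0.N2=(alive,v0)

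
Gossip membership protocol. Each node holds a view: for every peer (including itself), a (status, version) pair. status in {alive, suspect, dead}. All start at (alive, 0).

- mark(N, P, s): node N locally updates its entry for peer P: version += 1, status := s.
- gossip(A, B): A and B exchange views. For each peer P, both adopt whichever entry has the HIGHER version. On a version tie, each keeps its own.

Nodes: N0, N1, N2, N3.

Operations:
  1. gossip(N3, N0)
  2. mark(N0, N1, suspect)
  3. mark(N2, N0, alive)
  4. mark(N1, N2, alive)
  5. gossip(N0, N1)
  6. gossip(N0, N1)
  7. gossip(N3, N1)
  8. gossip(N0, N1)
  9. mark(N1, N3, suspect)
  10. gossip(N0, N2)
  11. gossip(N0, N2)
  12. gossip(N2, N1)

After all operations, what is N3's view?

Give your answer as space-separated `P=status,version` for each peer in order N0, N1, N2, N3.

Op 1: gossip N3<->N0 -> N3.N0=(alive,v0) N3.N1=(alive,v0) N3.N2=(alive,v0) N3.N3=(alive,v0) | N0.N0=(alive,v0) N0.N1=(alive,v0) N0.N2=(alive,v0) N0.N3=(alive,v0)
Op 2: N0 marks N1=suspect -> (suspect,v1)
Op 3: N2 marks N0=alive -> (alive,v1)
Op 4: N1 marks N2=alive -> (alive,v1)
Op 5: gossip N0<->N1 -> N0.N0=(alive,v0) N0.N1=(suspect,v1) N0.N2=(alive,v1) N0.N3=(alive,v0) | N1.N0=(alive,v0) N1.N1=(suspect,v1) N1.N2=(alive,v1) N1.N3=(alive,v0)
Op 6: gossip N0<->N1 -> N0.N0=(alive,v0) N0.N1=(suspect,v1) N0.N2=(alive,v1) N0.N3=(alive,v0) | N1.N0=(alive,v0) N1.N1=(suspect,v1) N1.N2=(alive,v1) N1.N3=(alive,v0)
Op 7: gossip N3<->N1 -> N3.N0=(alive,v0) N3.N1=(suspect,v1) N3.N2=(alive,v1) N3.N3=(alive,v0) | N1.N0=(alive,v0) N1.N1=(suspect,v1) N1.N2=(alive,v1) N1.N3=(alive,v0)
Op 8: gossip N0<->N1 -> N0.N0=(alive,v0) N0.N1=(suspect,v1) N0.N2=(alive,v1) N0.N3=(alive,v0) | N1.N0=(alive,v0) N1.N1=(suspect,v1) N1.N2=(alive,v1) N1.N3=(alive,v0)
Op 9: N1 marks N3=suspect -> (suspect,v1)
Op 10: gossip N0<->N2 -> N0.N0=(alive,v1) N0.N1=(suspect,v1) N0.N2=(alive,v1) N0.N3=(alive,v0) | N2.N0=(alive,v1) N2.N1=(suspect,v1) N2.N2=(alive,v1) N2.N3=(alive,v0)
Op 11: gossip N0<->N2 -> N0.N0=(alive,v1) N0.N1=(suspect,v1) N0.N2=(alive,v1) N0.N3=(alive,v0) | N2.N0=(alive,v1) N2.N1=(suspect,v1) N2.N2=(alive,v1) N2.N3=(alive,v0)
Op 12: gossip N2<->N1 -> N2.N0=(alive,v1) N2.N1=(suspect,v1) N2.N2=(alive,v1) N2.N3=(suspect,v1) | N1.N0=(alive,v1) N1.N1=(suspect,v1) N1.N2=(alive,v1) N1.N3=(suspect,v1)

Answer: N0=alive,0 N1=suspect,1 N2=alive,1 N3=alive,0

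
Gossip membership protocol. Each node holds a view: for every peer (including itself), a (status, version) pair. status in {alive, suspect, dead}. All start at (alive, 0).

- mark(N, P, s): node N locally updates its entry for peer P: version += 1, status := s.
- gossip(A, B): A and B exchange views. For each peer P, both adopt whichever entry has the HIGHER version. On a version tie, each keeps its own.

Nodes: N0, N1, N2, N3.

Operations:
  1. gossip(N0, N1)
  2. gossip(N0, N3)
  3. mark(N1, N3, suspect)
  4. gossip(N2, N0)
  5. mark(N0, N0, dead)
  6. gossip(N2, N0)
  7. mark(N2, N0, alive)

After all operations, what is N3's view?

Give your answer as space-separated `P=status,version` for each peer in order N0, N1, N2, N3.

Op 1: gossip N0<->N1 -> N0.N0=(alive,v0) N0.N1=(alive,v0) N0.N2=(alive,v0) N0.N3=(alive,v0) | N1.N0=(alive,v0) N1.N1=(alive,v0) N1.N2=(alive,v0) N1.N3=(alive,v0)
Op 2: gossip N0<->N3 -> N0.N0=(alive,v0) N0.N1=(alive,v0) N0.N2=(alive,v0) N0.N3=(alive,v0) | N3.N0=(alive,v0) N3.N1=(alive,v0) N3.N2=(alive,v0) N3.N3=(alive,v0)
Op 3: N1 marks N3=suspect -> (suspect,v1)
Op 4: gossip N2<->N0 -> N2.N0=(alive,v0) N2.N1=(alive,v0) N2.N2=(alive,v0) N2.N3=(alive,v0) | N0.N0=(alive,v0) N0.N1=(alive,v0) N0.N2=(alive,v0) N0.N3=(alive,v0)
Op 5: N0 marks N0=dead -> (dead,v1)
Op 6: gossip N2<->N0 -> N2.N0=(dead,v1) N2.N1=(alive,v0) N2.N2=(alive,v0) N2.N3=(alive,v0) | N0.N0=(dead,v1) N0.N1=(alive,v0) N0.N2=(alive,v0) N0.N3=(alive,v0)
Op 7: N2 marks N0=alive -> (alive,v2)

Answer: N0=alive,0 N1=alive,0 N2=alive,0 N3=alive,0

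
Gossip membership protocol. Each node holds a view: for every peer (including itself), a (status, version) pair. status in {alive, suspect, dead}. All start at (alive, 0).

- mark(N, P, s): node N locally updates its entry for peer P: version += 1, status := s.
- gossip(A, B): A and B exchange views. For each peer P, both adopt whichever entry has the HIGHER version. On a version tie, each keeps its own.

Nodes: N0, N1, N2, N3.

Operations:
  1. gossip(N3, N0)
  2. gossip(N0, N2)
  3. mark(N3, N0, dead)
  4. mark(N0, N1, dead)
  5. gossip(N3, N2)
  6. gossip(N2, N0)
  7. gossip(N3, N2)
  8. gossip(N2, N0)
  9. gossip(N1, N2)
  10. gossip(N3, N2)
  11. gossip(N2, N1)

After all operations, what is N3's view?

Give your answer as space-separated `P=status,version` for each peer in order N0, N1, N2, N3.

Op 1: gossip N3<->N0 -> N3.N0=(alive,v0) N3.N1=(alive,v0) N3.N2=(alive,v0) N3.N3=(alive,v0) | N0.N0=(alive,v0) N0.N1=(alive,v0) N0.N2=(alive,v0) N0.N3=(alive,v0)
Op 2: gossip N0<->N2 -> N0.N0=(alive,v0) N0.N1=(alive,v0) N0.N2=(alive,v0) N0.N3=(alive,v0) | N2.N0=(alive,v0) N2.N1=(alive,v0) N2.N2=(alive,v0) N2.N3=(alive,v0)
Op 3: N3 marks N0=dead -> (dead,v1)
Op 4: N0 marks N1=dead -> (dead,v1)
Op 5: gossip N3<->N2 -> N3.N0=(dead,v1) N3.N1=(alive,v0) N3.N2=(alive,v0) N3.N3=(alive,v0) | N2.N0=(dead,v1) N2.N1=(alive,v0) N2.N2=(alive,v0) N2.N3=(alive,v0)
Op 6: gossip N2<->N0 -> N2.N0=(dead,v1) N2.N1=(dead,v1) N2.N2=(alive,v0) N2.N3=(alive,v0) | N0.N0=(dead,v1) N0.N1=(dead,v1) N0.N2=(alive,v0) N0.N3=(alive,v0)
Op 7: gossip N3<->N2 -> N3.N0=(dead,v1) N3.N1=(dead,v1) N3.N2=(alive,v0) N3.N3=(alive,v0) | N2.N0=(dead,v1) N2.N1=(dead,v1) N2.N2=(alive,v0) N2.N3=(alive,v0)
Op 8: gossip N2<->N0 -> N2.N0=(dead,v1) N2.N1=(dead,v1) N2.N2=(alive,v0) N2.N3=(alive,v0) | N0.N0=(dead,v1) N0.N1=(dead,v1) N0.N2=(alive,v0) N0.N3=(alive,v0)
Op 9: gossip N1<->N2 -> N1.N0=(dead,v1) N1.N1=(dead,v1) N1.N2=(alive,v0) N1.N3=(alive,v0) | N2.N0=(dead,v1) N2.N1=(dead,v1) N2.N2=(alive,v0) N2.N3=(alive,v0)
Op 10: gossip N3<->N2 -> N3.N0=(dead,v1) N3.N1=(dead,v1) N3.N2=(alive,v0) N3.N3=(alive,v0) | N2.N0=(dead,v1) N2.N1=(dead,v1) N2.N2=(alive,v0) N2.N3=(alive,v0)
Op 11: gossip N2<->N1 -> N2.N0=(dead,v1) N2.N1=(dead,v1) N2.N2=(alive,v0) N2.N3=(alive,v0) | N1.N0=(dead,v1) N1.N1=(dead,v1) N1.N2=(alive,v0) N1.N3=(alive,v0)

Answer: N0=dead,1 N1=dead,1 N2=alive,0 N3=alive,0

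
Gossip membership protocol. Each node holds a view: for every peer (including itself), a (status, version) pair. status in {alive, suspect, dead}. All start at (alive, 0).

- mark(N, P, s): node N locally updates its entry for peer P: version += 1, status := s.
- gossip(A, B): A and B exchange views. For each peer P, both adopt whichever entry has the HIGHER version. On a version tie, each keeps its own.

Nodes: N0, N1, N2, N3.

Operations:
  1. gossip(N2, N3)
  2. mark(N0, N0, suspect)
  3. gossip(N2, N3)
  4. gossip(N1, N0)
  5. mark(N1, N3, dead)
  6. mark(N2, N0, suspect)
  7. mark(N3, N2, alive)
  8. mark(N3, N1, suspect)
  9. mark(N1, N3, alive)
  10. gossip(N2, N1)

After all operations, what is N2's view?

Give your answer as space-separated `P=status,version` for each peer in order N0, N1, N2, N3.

Answer: N0=suspect,1 N1=alive,0 N2=alive,0 N3=alive,2

Derivation:
Op 1: gossip N2<->N3 -> N2.N0=(alive,v0) N2.N1=(alive,v0) N2.N2=(alive,v0) N2.N3=(alive,v0) | N3.N0=(alive,v0) N3.N1=(alive,v0) N3.N2=(alive,v0) N3.N3=(alive,v0)
Op 2: N0 marks N0=suspect -> (suspect,v1)
Op 3: gossip N2<->N3 -> N2.N0=(alive,v0) N2.N1=(alive,v0) N2.N2=(alive,v0) N2.N3=(alive,v0) | N3.N0=(alive,v0) N3.N1=(alive,v0) N3.N2=(alive,v0) N3.N3=(alive,v0)
Op 4: gossip N1<->N0 -> N1.N0=(suspect,v1) N1.N1=(alive,v0) N1.N2=(alive,v0) N1.N3=(alive,v0) | N0.N0=(suspect,v1) N0.N1=(alive,v0) N0.N2=(alive,v0) N0.N3=(alive,v0)
Op 5: N1 marks N3=dead -> (dead,v1)
Op 6: N2 marks N0=suspect -> (suspect,v1)
Op 7: N3 marks N2=alive -> (alive,v1)
Op 8: N3 marks N1=suspect -> (suspect,v1)
Op 9: N1 marks N3=alive -> (alive,v2)
Op 10: gossip N2<->N1 -> N2.N0=(suspect,v1) N2.N1=(alive,v0) N2.N2=(alive,v0) N2.N3=(alive,v2) | N1.N0=(suspect,v1) N1.N1=(alive,v0) N1.N2=(alive,v0) N1.N3=(alive,v2)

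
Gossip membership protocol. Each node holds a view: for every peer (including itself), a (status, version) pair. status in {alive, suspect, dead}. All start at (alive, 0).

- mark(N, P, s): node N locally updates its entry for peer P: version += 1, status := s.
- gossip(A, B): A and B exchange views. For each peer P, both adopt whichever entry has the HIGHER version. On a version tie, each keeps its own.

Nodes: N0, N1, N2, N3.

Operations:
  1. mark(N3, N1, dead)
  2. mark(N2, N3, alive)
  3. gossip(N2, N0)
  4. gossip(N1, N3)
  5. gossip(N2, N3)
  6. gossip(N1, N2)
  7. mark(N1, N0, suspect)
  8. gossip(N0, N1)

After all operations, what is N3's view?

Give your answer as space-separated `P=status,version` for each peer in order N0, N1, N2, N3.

Op 1: N3 marks N1=dead -> (dead,v1)
Op 2: N2 marks N3=alive -> (alive,v1)
Op 3: gossip N2<->N0 -> N2.N0=(alive,v0) N2.N1=(alive,v0) N2.N2=(alive,v0) N2.N3=(alive,v1) | N0.N0=(alive,v0) N0.N1=(alive,v0) N0.N2=(alive,v0) N0.N3=(alive,v1)
Op 4: gossip N1<->N3 -> N1.N0=(alive,v0) N1.N1=(dead,v1) N1.N2=(alive,v0) N1.N3=(alive,v0) | N3.N0=(alive,v0) N3.N1=(dead,v1) N3.N2=(alive,v0) N3.N3=(alive,v0)
Op 5: gossip N2<->N3 -> N2.N0=(alive,v0) N2.N1=(dead,v1) N2.N2=(alive,v0) N2.N3=(alive,v1) | N3.N0=(alive,v0) N3.N1=(dead,v1) N3.N2=(alive,v0) N3.N3=(alive,v1)
Op 6: gossip N1<->N2 -> N1.N0=(alive,v0) N1.N1=(dead,v1) N1.N2=(alive,v0) N1.N3=(alive,v1) | N2.N0=(alive,v0) N2.N1=(dead,v1) N2.N2=(alive,v0) N2.N3=(alive,v1)
Op 7: N1 marks N0=suspect -> (suspect,v1)
Op 8: gossip N0<->N1 -> N0.N0=(suspect,v1) N0.N1=(dead,v1) N0.N2=(alive,v0) N0.N3=(alive,v1) | N1.N0=(suspect,v1) N1.N1=(dead,v1) N1.N2=(alive,v0) N1.N3=(alive,v1)

Answer: N0=alive,0 N1=dead,1 N2=alive,0 N3=alive,1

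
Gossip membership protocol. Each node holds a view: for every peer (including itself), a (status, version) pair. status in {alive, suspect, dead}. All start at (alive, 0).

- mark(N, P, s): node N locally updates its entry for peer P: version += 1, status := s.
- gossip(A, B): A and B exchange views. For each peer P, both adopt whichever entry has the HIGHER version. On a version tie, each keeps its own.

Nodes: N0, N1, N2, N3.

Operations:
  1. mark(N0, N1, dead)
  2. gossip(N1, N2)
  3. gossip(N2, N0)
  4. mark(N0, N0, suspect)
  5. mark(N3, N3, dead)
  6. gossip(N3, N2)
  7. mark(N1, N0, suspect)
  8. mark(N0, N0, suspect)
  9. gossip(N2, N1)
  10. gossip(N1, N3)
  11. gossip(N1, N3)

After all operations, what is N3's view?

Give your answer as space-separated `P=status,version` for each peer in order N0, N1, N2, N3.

Op 1: N0 marks N1=dead -> (dead,v1)
Op 2: gossip N1<->N2 -> N1.N0=(alive,v0) N1.N1=(alive,v0) N1.N2=(alive,v0) N1.N3=(alive,v0) | N2.N0=(alive,v0) N2.N1=(alive,v0) N2.N2=(alive,v0) N2.N3=(alive,v0)
Op 3: gossip N2<->N0 -> N2.N0=(alive,v0) N2.N1=(dead,v1) N2.N2=(alive,v0) N2.N3=(alive,v0) | N0.N0=(alive,v0) N0.N1=(dead,v1) N0.N2=(alive,v0) N0.N3=(alive,v0)
Op 4: N0 marks N0=suspect -> (suspect,v1)
Op 5: N3 marks N3=dead -> (dead,v1)
Op 6: gossip N3<->N2 -> N3.N0=(alive,v0) N3.N1=(dead,v1) N3.N2=(alive,v0) N3.N3=(dead,v1) | N2.N0=(alive,v0) N2.N1=(dead,v1) N2.N2=(alive,v0) N2.N3=(dead,v1)
Op 7: N1 marks N0=suspect -> (suspect,v1)
Op 8: N0 marks N0=suspect -> (suspect,v2)
Op 9: gossip N2<->N1 -> N2.N0=(suspect,v1) N2.N1=(dead,v1) N2.N2=(alive,v0) N2.N3=(dead,v1) | N1.N0=(suspect,v1) N1.N1=(dead,v1) N1.N2=(alive,v0) N1.N3=(dead,v1)
Op 10: gossip N1<->N3 -> N1.N0=(suspect,v1) N1.N1=(dead,v1) N1.N2=(alive,v0) N1.N3=(dead,v1) | N3.N0=(suspect,v1) N3.N1=(dead,v1) N3.N2=(alive,v0) N3.N3=(dead,v1)
Op 11: gossip N1<->N3 -> N1.N0=(suspect,v1) N1.N1=(dead,v1) N1.N2=(alive,v0) N1.N3=(dead,v1) | N3.N0=(suspect,v1) N3.N1=(dead,v1) N3.N2=(alive,v0) N3.N3=(dead,v1)

Answer: N0=suspect,1 N1=dead,1 N2=alive,0 N3=dead,1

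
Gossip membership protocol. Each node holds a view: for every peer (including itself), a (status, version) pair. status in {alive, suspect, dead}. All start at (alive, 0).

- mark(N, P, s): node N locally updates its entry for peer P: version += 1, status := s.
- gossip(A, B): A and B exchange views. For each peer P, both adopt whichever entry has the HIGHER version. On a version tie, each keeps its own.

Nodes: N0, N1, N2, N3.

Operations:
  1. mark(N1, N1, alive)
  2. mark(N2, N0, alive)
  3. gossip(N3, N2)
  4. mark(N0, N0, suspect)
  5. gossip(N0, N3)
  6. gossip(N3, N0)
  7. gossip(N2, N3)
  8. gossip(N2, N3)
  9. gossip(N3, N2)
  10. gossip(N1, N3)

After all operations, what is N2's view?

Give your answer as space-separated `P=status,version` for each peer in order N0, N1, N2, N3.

Answer: N0=alive,1 N1=alive,0 N2=alive,0 N3=alive,0

Derivation:
Op 1: N1 marks N1=alive -> (alive,v1)
Op 2: N2 marks N0=alive -> (alive,v1)
Op 3: gossip N3<->N2 -> N3.N0=(alive,v1) N3.N1=(alive,v0) N3.N2=(alive,v0) N3.N3=(alive,v0) | N2.N0=(alive,v1) N2.N1=(alive,v0) N2.N2=(alive,v0) N2.N3=(alive,v0)
Op 4: N0 marks N0=suspect -> (suspect,v1)
Op 5: gossip N0<->N3 -> N0.N0=(suspect,v1) N0.N1=(alive,v0) N0.N2=(alive,v0) N0.N3=(alive,v0) | N3.N0=(alive,v1) N3.N1=(alive,v0) N3.N2=(alive,v0) N3.N3=(alive,v0)
Op 6: gossip N3<->N0 -> N3.N0=(alive,v1) N3.N1=(alive,v0) N3.N2=(alive,v0) N3.N3=(alive,v0) | N0.N0=(suspect,v1) N0.N1=(alive,v0) N0.N2=(alive,v0) N0.N3=(alive,v0)
Op 7: gossip N2<->N3 -> N2.N0=(alive,v1) N2.N1=(alive,v0) N2.N2=(alive,v0) N2.N3=(alive,v0) | N3.N0=(alive,v1) N3.N1=(alive,v0) N3.N2=(alive,v0) N3.N3=(alive,v0)
Op 8: gossip N2<->N3 -> N2.N0=(alive,v1) N2.N1=(alive,v0) N2.N2=(alive,v0) N2.N3=(alive,v0) | N3.N0=(alive,v1) N3.N1=(alive,v0) N3.N2=(alive,v0) N3.N3=(alive,v0)
Op 9: gossip N3<->N2 -> N3.N0=(alive,v1) N3.N1=(alive,v0) N3.N2=(alive,v0) N3.N3=(alive,v0) | N2.N0=(alive,v1) N2.N1=(alive,v0) N2.N2=(alive,v0) N2.N3=(alive,v0)
Op 10: gossip N1<->N3 -> N1.N0=(alive,v1) N1.N1=(alive,v1) N1.N2=(alive,v0) N1.N3=(alive,v0) | N3.N0=(alive,v1) N3.N1=(alive,v1) N3.N2=(alive,v0) N3.N3=(alive,v0)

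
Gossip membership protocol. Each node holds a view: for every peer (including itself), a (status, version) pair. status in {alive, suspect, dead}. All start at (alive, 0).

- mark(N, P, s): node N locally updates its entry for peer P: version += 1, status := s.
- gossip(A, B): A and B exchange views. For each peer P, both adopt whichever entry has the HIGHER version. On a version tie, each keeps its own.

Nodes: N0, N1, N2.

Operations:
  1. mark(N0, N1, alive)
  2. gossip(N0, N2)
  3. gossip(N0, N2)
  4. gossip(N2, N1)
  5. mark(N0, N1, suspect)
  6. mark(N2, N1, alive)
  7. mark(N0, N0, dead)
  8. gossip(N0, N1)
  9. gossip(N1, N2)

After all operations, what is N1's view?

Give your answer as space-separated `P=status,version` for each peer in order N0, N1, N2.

Answer: N0=dead,1 N1=suspect,2 N2=alive,0

Derivation:
Op 1: N0 marks N1=alive -> (alive,v1)
Op 2: gossip N0<->N2 -> N0.N0=(alive,v0) N0.N1=(alive,v1) N0.N2=(alive,v0) | N2.N0=(alive,v0) N2.N1=(alive,v1) N2.N2=(alive,v0)
Op 3: gossip N0<->N2 -> N0.N0=(alive,v0) N0.N1=(alive,v1) N0.N2=(alive,v0) | N2.N0=(alive,v0) N2.N1=(alive,v1) N2.N2=(alive,v0)
Op 4: gossip N2<->N1 -> N2.N0=(alive,v0) N2.N1=(alive,v1) N2.N2=(alive,v0) | N1.N0=(alive,v0) N1.N1=(alive,v1) N1.N2=(alive,v0)
Op 5: N0 marks N1=suspect -> (suspect,v2)
Op 6: N2 marks N1=alive -> (alive,v2)
Op 7: N0 marks N0=dead -> (dead,v1)
Op 8: gossip N0<->N1 -> N0.N0=(dead,v1) N0.N1=(suspect,v2) N0.N2=(alive,v0) | N1.N0=(dead,v1) N1.N1=(suspect,v2) N1.N2=(alive,v0)
Op 9: gossip N1<->N2 -> N1.N0=(dead,v1) N1.N1=(suspect,v2) N1.N2=(alive,v0) | N2.N0=(dead,v1) N2.N1=(alive,v2) N2.N2=(alive,v0)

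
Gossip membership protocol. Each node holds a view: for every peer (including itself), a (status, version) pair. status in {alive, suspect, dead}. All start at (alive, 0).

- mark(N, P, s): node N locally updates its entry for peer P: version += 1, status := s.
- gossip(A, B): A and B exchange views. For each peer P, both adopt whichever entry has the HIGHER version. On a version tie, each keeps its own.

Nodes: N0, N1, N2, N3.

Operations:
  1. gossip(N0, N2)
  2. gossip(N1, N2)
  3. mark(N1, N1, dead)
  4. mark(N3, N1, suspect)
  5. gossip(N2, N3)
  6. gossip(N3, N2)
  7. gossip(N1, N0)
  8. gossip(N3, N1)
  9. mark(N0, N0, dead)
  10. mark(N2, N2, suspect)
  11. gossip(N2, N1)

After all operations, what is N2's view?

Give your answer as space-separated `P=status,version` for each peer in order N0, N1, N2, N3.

Answer: N0=alive,0 N1=suspect,1 N2=suspect,1 N3=alive,0

Derivation:
Op 1: gossip N0<->N2 -> N0.N0=(alive,v0) N0.N1=(alive,v0) N0.N2=(alive,v0) N0.N3=(alive,v0) | N2.N0=(alive,v0) N2.N1=(alive,v0) N2.N2=(alive,v0) N2.N3=(alive,v0)
Op 2: gossip N1<->N2 -> N1.N0=(alive,v0) N1.N1=(alive,v0) N1.N2=(alive,v0) N1.N3=(alive,v0) | N2.N0=(alive,v0) N2.N1=(alive,v0) N2.N2=(alive,v0) N2.N3=(alive,v0)
Op 3: N1 marks N1=dead -> (dead,v1)
Op 4: N3 marks N1=suspect -> (suspect,v1)
Op 5: gossip N2<->N3 -> N2.N0=(alive,v0) N2.N1=(suspect,v1) N2.N2=(alive,v0) N2.N3=(alive,v0) | N3.N0=(alive,v0) N3.N1=(suspect,v1) N3.N2=(alive,v0) N3.N3=(alive,v0)
Op 6: gossip N3<->N2 -> N3.N0=(alive,v0) N3.N1=(suspect,v1) N3.N2=(alive,v0) N3.N3=(alive,v0) | N2.N0=(alive,v0) N2.N1=(suspect,v1) N2.N2=(alive,v0) N2.N3=(alive,v0)
Op 7: gossip N1<->N0 -> N1.N0=(alive,v0) N1.N1=(dead,v1) N1.N2=(alive,v0) N1.N3=(alive,v0) | N0.N0=(alive,v0) N0.N1=(dead,v1) N0.N2=(alive,v0) N0.N3=(alive,v0)
Op 8: gossip N3<->N1 -> N3.N0=(alive,v0) N3.N1=(suspect,v1) N3.N2=(alive,v0) N3.N3=(alive,v0) | N1.N0=(alive,v0) N1.N1=(dead,v1) N1.N2=(alive,v0) N1.N3=(alive,v0)
Op 9: N0 marks N0=dead -> (dead,v1)
Op 10: N2 marks N2=suspect -> (suspect,v1)
Op 11: gossip N2<->N1 -> N2.N0=(alive,v0) N2.N1=(suspect,v1) N2.N2=(suspect,v1) N2.N3=(alive,v0) | N1.N0=(alive,v0) N1.N1=(dead,v1) N1.N2=(suspect,v1) N1.N3=(alive,v0)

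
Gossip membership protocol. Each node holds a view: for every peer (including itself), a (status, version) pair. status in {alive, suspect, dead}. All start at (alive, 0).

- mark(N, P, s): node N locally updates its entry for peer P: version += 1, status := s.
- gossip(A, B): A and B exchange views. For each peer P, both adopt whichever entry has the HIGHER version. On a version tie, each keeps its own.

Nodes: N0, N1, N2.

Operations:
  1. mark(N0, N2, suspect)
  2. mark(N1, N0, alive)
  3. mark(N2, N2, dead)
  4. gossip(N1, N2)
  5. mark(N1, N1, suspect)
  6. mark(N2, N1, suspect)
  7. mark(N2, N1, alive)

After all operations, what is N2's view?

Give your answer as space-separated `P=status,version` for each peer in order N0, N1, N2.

Answer: N0=alive,1 N1=alive,2 N2=dead,1

Derivation:
Op 1: N0 marks N2=suspect -> (suspect,v1)
Op 2: N1 marks N0=alive -> (alive,v1)
Op 3: N2 marks N2=dead -> (dead,v1)
Op 4: gossip N1<->N2 -> N1.N0=(alive,v1) N1.N1=(alive,v0) N1.N2=(dead,v1) | N2.N0=(alive,v1) N2.N1=(alive,v0) N2.N2=(dead,v1)
Op 5: N1 marks N1=suspect -> (suspect,v1)
Op 6: N2 marks N1=suspect -> (suspect,v1)
Op 7: N2 marks N1=alive -> (alive,v2)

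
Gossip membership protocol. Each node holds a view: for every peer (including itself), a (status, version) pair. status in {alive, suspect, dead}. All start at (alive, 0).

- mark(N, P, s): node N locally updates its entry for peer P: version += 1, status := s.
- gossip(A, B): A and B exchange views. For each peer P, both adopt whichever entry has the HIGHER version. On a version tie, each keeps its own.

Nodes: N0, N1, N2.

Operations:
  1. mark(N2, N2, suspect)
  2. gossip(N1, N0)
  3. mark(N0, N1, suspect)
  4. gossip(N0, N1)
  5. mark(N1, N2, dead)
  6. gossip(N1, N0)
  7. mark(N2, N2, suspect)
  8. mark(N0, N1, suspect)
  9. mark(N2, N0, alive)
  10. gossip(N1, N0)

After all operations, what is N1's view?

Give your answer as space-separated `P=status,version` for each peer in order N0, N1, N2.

Op 1: N2 marks N2=suspect -> (suspect,v1)
Op 2: gossip N1<->N0 -> N1.N0=(alive,v0) N1.N1=(alive,v0) N1.N2=(alive,v0) | N0.N0=(alive,v0) N0.N1=(alive,v0) N0.N2=(alive,v0)
Op 3: N0 marks N1=suspect -> (suspect,v1)
Op 4: gossip N0<->N1 -> N0.N0=(alive,v0) N0.N1=(suspect,v1) N0.N2=(alive,v0) | N1.N0=(alive,v0) N1.N1=(suspect,v1) N1.N2=(alive,v0)
Op 5: N1 marks N2=dead -> (dead,v1)
Op 6: gossip N1<->N0 -> N1.N0=(alive,v0) N1.N1=(suspect,v1) N1.N2=(dead,v1) | N0.N0=(alive,v0) N0.N1=(suspect,v1) N0.N2=(dead,v1)
Op 7: N2 marks N2=suspect -> (suspect,v2)
Op 8: N0 marks N1=suspect -> (suspect,v2)
Op 9: N2 marks N0=alive -> (alive,v1)
Op 10: gossip N1<->N0 -> N1.N0=(alive,v0) N1.N1=(suspect,v2) N1.N2=(dead,v1) | N0.N0=(alive,v0) N0.N1=(suspect,v2) N0.N2=(dead,v1)

Answer: N0=alive,0 N1=suspect,2 N2=dead,1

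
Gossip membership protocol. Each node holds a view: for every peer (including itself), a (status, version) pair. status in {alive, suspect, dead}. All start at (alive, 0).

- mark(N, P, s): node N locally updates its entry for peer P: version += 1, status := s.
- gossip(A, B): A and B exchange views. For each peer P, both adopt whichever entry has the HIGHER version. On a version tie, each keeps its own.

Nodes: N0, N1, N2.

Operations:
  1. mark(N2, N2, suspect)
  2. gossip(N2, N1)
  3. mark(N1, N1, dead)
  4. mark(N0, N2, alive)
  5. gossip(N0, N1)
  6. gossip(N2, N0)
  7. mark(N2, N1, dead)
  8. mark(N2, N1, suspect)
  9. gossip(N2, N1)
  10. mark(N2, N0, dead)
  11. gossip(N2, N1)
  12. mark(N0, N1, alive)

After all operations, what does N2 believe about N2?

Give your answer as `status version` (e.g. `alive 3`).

Answer: suspect 1

Derivation:
Op 1: N2 marks N2=suspect -> (suspect,v1)
Op 2: gossip N2<->N1 -> N2.N0=(alive,v0) N2.N1=(alive,v0) N2.N2=(suspect,v1) | N1.N0=(alive,v0) N1.N1=(alive,v0) N1.N2=(suspect,v1)
Op 3: N1 marks N1=dead -> (dead,v1)
Op 4: N0 marks N2=alive -> (alive,v1)
Op 5: gossip N0<->N1 -> N0.N0=(alive,v0) N0.N1=(dead,v1) N0.N2=(alive,v1) | N1.N0=(alive,v0) N1.N1=(dead,v1) N1.N2=(suspect,v1)
Op 6: gossip N2<->N0 -> N2.N0=(alive,v0) N2.N1=(dead,v1) N2.N2=(suspect,v1) | N0.N0=(alive,v0) N0.N1=(dead,v1) N0.N2=(alive,v1)
Op 7: N2 marks N1=dead -> (dead,v2)
Op 8: N2 marks N1=suspect -> (suspect,v3)
Op 9: gossip N2<->N1 -> N2.N0=(alive,v0) N2.N1=(suspect,v3) N2.N2=(suspect,v1) | N1.N0=(alive,v0) N1.N1=(suspect,v3) N1.N2=(suspect,v1)
Op 10: N2 marks N0=dead -> (dead,v1)
Op 11: gossip N2<->N1 -> N2.N0=(dead,v1) N2.N1=(suspect,v3) N2.N2=(suspect,v1) | N1.N0=(dead,v1) N1.N1=(suspect,v3) N1.N2=(suspect,v1)
Op 12: N0 marks N1=alive -> (alive,v2)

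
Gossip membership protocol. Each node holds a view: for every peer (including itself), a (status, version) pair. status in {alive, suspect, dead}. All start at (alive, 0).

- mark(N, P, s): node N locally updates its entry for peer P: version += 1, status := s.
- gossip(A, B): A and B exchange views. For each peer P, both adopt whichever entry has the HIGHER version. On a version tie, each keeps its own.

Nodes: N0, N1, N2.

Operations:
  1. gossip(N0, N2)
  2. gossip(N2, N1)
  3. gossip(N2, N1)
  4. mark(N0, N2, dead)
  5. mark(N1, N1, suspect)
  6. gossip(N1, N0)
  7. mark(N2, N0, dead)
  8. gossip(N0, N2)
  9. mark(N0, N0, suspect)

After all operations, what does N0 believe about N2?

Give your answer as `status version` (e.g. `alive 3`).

Answer: dead 1

Derivation:
Op 1: gossip N0<->N2 -> N0.N0=(alive,v0) N0.N1=(alive,v0) N0.N2=(alive,v0) | N2.N0=(alive,v0) N2.N1=(alive,v0) N2.N2=(alive,v0)
Op 2: gossip N2<->N1 -> N2.N0=(alive,v0) N2.N1=(alive,v0) N2.N2=(alive,v0) | N1.N0=(alive,v0) N1.N1=(alive,v0) N1.N2=(alive,v0)
Op 3: gossip N2<->N1 -> N2.N0=(alive,v0) N2.N1=(alive,v0) N2.N2=(alive,v0) | N1.N0=(alive,v0) N1.N1=(alive,v0) N1.N2=(alive,v0)
Op 4: N0 marks N2=dead -> (dead,v1)
Op 5: N1 marks N1=suspect -> (suspect,v1)
Op 6: gossip N1<->N0 -> N1.N0=(alive,v0) N1.N1=(suspect,v1) N1.N2=(dead,v1) | N0.N0=(alive,v0) N0.N1=(suspect,v1) N0.N2=(dead,v1)
Op 7: N2 marks N0=dead -> (dead,v1)
Op 8: gossip N0<->N2 -> N0.N0=(dead,v1) N0.N1=(suspect,v1) N0.N2=(dead,v1) | N2.N0=(dead,v1) N2.N1=(suspect,v1) N2.N2=(dead,v1)
Op 9: N0 marks N0=suspect -> (suspect,v2)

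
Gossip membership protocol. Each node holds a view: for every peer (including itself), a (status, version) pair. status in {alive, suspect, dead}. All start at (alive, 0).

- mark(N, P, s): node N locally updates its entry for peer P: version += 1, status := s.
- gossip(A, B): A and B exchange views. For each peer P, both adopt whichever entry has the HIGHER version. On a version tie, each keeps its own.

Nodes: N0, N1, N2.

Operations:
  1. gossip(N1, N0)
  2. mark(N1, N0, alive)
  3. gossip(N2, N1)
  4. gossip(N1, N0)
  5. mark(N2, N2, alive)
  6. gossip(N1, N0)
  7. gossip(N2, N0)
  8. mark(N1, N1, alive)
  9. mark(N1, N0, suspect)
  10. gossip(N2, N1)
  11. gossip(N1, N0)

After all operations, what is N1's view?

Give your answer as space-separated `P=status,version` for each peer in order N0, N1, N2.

Answer: N0=suspect,2 N1=alive,1 N2=alive,1

Derivation:
Op 1: gossip N1<->N0 -> N1.N0=(alive,v0) N1.N1=(alive,v0) N1.N2=(alive,v0) | N0.N0=(alive,v0) N0.N1=(alive,v0) N0.N2=(alive,v0)
Op 2: N1 marks N0=alive -> (alive,v1)
Op 3: gossip N2<->N1 -> N2.N0=(alive,v1) N2.N1=(alive,v0) N2.N2=(alive,v0) | N1.N0=(alive,v1) N1.N1=(alive,v0) N1.N2=(alive,v0)
Op 4: gossip N1<->N0 -> N1.N0=(alive,v1) N1.N1=(alive,v0) N1.N2=(alive,v0) | N0.N0=(alive,v1) N0.N1=(alive,v0) N0.N2=(alive,v0)
Op 5: N2 marks N2=alive -> (alive,v1)
Op 6: gossip N1<->N0 -> N1.N0=(alive,v1) N1.N1=(alive,v0) N1.N2=(alive,v0) | N0.N0=(alive,v1) N0.N1=(alive,v0) N0.N2=(alive,v0)
Op 7: gossip N2<->N0 -> N2.N0=(alive,v1) N2.N1=(alive,v0) N2.N2=(alive,v1) | N0.N0=(alive,v1) N0.N1=(alive,v0) N0.N2=(alive,v1)
Op 8: N1 marks N1=alive -> (alive,v1)
Op 9: N1 marks N0=suspect -> (suspect,v2)
Op 10: gossip N2<->N1 -> N2.N0=(suspect,v2) N2.N1=(alive,v1) N2.N2=(alive,v1) | N1.N0=(suspect,v2) N1.N1=(alive,v1) N1.N2=(alive,v1)
Op 11: gossip N1<->N0 -> N1.N0=(suspect,v2) N1.N1=(alive,v1) N1.N2=(alive,v1) | N0.N0=(suspect,v2) N0.N1=(alive,v1) N0.N2=(alive,v1)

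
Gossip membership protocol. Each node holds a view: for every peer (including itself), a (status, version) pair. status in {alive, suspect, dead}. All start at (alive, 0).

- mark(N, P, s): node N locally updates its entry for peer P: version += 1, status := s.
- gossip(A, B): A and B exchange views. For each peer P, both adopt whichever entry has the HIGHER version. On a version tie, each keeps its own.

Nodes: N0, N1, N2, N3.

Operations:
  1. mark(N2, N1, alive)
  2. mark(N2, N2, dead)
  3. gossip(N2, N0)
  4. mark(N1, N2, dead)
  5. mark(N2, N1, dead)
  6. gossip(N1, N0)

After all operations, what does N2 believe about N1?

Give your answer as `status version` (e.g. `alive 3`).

Op 1: N2 marks N1=alive -> (alive,v1)
Op 2: N2 marks N2=dead -> (dead,v1)
Op 3: gossip N2<->N0 -> N2.N0=(alive,v0) N2.N1=(alive,v1) N2.N2=(dead,v1) N2.N3=(alive,v0) | N0.N0=(alive,v0) N0.N1=(alive,v1) N0.N2=(dead,v1) N0.N3=(alive,v0)
Op 4: N1 marks N2=dead -> (dead,v1)
Op 5: N2 marks N1=dead -> (dead,v2)
Op 6: gossip N1<->N0 -> N1.N0=(alive,v0) N1.N1=(alive,v1) N1.N2=(dead,v1) N1.N3=(alive,v0) | N0.N0=(alive,v0) N0.N1=(alive,v1) N0.N2=(dead,v1) N0.N3=(alive,v0)

Answer: dead 2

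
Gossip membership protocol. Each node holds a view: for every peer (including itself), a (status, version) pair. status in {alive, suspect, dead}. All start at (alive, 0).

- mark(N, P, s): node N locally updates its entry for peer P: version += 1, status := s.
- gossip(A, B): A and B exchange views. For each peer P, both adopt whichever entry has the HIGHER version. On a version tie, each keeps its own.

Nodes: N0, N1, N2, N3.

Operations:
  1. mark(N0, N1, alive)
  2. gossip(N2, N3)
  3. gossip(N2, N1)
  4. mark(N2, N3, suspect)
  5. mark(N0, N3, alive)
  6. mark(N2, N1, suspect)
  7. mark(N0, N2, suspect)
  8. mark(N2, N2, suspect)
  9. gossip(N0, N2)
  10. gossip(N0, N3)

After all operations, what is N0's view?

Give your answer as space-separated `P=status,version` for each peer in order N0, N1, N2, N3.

Answer: N0=alive,0 N1=alive,1 N2=suspect,1 N3=alive,1

Derivation:
Op 1: N0 marks N1=alive -> (alive,v1)
Op 2: gossip N2<->N3 -> N2.N0=(alive,v0) N2.N1=(alive,v0) N2.N2=(alive,v0) N2.N3=(alive,v0) | N3.N0=(alive,v0) N3.N1=(alive,v0) N3.N2=(alive,v0) N3.N3=(alive,v0)
Op 3: gossip N2<->N1 -> N2.N0=(alive,v0) N2.N1=(alive,v0) N2.N2=(alive,v0) N2.N3=(alive,v0) | N1.N0=(alive,v0) N1.N1=(alive,v0) N1.N2=(alive,v0) N1.N3=(alive,v0)
Op 4: N2 marks N3=suspect -> (suspect,v1)
Op 5: N0 marks N3=alive -> (alive,v1)
Op 6: N2 marks N1=suspect -> (suspect,v1)
Op 7: N0 marks N2=suspect -> (suspect,v1)
Op 8: N2 marks N2=suspect -> (suspect,v1)
Op 9: gossip N0<->N2 -> N0.N0=(alive,v0) N0.N1=(alive,v1) N0.N2=(suspect,v1) N0.N3=(alive,v1) | N2.N0=(alive,v0) N2.N1=(suspect,v1) N2.N2=(suspect,v1) N2.N3=(suspect,v1)
Op 10: gossip N0<->N3 -> N0.N0=(alive,v0) N0.N1=(alive,v1) N0.N2=(suspect,v1) N0.N3=(alive,v1) | N3.N0=(alive,v0) N3.N1=(alive,v1) N3.N2=(suspect,v1) N3.N3=(alive,v1)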